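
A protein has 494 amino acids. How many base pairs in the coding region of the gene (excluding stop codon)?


Each amino acid = 1 codon = 3 bp
bp = 494 * 3 = 1482 bp

1482 bp


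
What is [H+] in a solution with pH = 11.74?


[H+] = 10^(-pH)
[H+] = 10^(-11.74)
[H+] = 1.820e-12 M

1.820e-12 M


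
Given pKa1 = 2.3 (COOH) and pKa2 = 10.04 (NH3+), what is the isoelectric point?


pI = (pKa1 + pKa2) / 2
pI = (2.3 + 10.04) / 2
pI = 6.17

6.17


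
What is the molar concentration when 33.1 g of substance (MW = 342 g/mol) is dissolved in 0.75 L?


C = (mass / MW) / volume
C = (33.1 / 342) / 0.75
C = 0.129 M

0.129 M


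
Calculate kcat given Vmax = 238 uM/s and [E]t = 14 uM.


kcat = Vmax / [E]t
kcat = 238 / 14
kcat = 17.0 s^-1

17.0 s^-1


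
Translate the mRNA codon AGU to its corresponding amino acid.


Standard genetic code lookup.
Codon AGU -> Ser

Ser


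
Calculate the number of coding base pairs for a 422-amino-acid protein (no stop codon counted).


Each amino acid = 1 codon = 3 bp
bp = 422 * 3 = 1266 bp

1266 bp


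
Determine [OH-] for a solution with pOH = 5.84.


[OH-] = 10^(-pOH)
[OH-] = 10^(-5.84)
[OH-] = 1.445e-06 M

1.445e-06 M


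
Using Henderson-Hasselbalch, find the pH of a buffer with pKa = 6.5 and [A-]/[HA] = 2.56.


pH = pKa + log10([A-]/[HA])
pH = 6.5 + log10(2.56)
pH = 6.9082

6.9082


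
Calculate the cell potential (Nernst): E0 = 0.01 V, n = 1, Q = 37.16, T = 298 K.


E = E0 - (RT/nF) * ln(Q)
E = 0.01 - (8.314 * 298 / (1 * 96485)) * ln(37.16)
E = -0.0828 V

-0.0828 V


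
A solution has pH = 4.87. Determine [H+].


[H+] = 10^(-pH)
[H+] = 10^(-4.87)
[H+] = 1.349e-05 M

1.349e-05 M


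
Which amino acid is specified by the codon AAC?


Standard genetic code lookup.
Codon AAC -> Asn

Asn


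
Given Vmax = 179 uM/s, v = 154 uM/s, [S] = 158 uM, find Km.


Km = [S] * (Vmax - v) / v
Km = 158 * (179 - 154) / 154
Km = 25.6494 uM

25.6494 uM


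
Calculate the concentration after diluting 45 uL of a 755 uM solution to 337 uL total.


C2 = C1 * V1 / V2
C2 = 755 * 45 / 337
C2 = 100.816 uM

100.816 uM


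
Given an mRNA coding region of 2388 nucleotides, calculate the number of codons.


codons = nucleotides / 3
codons = 2388 / 3 = 796

796


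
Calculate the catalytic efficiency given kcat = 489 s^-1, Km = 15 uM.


Catalytic efficiency = kcat / Km
= 489 / 15
= 32.6 uM^-1*s^-1

32.6 uM^-1*s^-1


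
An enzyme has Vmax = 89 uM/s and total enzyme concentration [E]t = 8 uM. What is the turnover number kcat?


kcat = Vmax / [E]t
kcat = 89 / 8
kcat = 11.125 s^-1

11.125 s^-1


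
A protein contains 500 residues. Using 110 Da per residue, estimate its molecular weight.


MW = n_residues * 110 Da
MW = 500 * 110
MW = 55000 Da

55000 Da


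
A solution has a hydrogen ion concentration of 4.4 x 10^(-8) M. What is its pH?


pH = -log10([H+])
pH = -log10(4.4 x 10^(-8))
pH = 7.3565

7.3565


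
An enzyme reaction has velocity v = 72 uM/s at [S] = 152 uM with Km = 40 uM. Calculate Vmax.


Vmax = v * (Km + [S]) / [S]
Vmax = 72 * (40 + 152) / 152
Vmax = 90.9474 uM/s

90.9474 uM/s


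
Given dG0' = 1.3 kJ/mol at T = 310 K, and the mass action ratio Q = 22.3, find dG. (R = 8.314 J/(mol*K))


dG = dG0' + RT * ln(Q) / 1000
dG = 1.3 + 8.314 * 310 * ln(22.3) / 1000
dG = 9.3016 kJ/mol

9.3016 kJ/mol


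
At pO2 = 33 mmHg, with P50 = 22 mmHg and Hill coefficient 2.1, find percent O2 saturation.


Y = pO2^n / (P50^n + pO2^n)
Y = 33^2.1 / (22^2.1 + 33^2.1)
Y = 70.09%

70.09%


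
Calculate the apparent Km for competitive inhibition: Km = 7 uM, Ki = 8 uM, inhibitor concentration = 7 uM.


Km_app = Km * (1 + [I]/Ki)
Km_app = 7 * (1 + 7/8)
Km_app = 13.125 uM

13.125 uM


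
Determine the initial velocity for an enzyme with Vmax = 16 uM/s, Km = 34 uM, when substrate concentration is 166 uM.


v = Vmax * [S] / (Km + [S])
v = 16 * 166 / (34 + 166)
v = 13.28 uM/s

13.28 uM/s


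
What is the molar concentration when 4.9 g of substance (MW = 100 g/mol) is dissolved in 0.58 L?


C = (mass / MW) / volume
C = (4.9 / 100) / 0.58
C = 0.0845 M

0.0845 M


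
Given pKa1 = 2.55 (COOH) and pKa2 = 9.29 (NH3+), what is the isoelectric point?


pI = (pKa1 + pKa2) / 2
pI = (2.55 + 9.29) / 2
pI = 5.92

5.92


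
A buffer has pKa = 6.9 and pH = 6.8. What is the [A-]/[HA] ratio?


[A-]/[HA] = 10^(pH - pKa)
= 10^(6.8 - 6.9)
= 0.7943

0.7943


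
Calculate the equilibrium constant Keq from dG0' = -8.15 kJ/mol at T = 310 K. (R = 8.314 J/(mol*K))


Keq = exp(-dG0 * 1000 / (R * T))
Keq = exp(-(-8.15) * 1000 / (8.314 * 310))
Keq = 23.6219

23.6219


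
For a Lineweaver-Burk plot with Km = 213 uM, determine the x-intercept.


x-intercept = -1/Km
= -1/213
= -0.0047 1/uM

-0.0047 1/uM


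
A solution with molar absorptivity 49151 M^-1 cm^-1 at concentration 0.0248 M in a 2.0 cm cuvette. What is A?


A = epsilon * c * l
A = 49151 * 0.0248 * 2.0
A = 2437.8896

2437.8896


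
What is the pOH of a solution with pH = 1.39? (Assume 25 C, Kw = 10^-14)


pOH = 14 - pH
pOH = 14 - 1.39
pOH = 12.61

12.61


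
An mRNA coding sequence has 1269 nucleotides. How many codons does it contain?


codons = nucleotides / 3
codons = 1269 / 3 = 423

423


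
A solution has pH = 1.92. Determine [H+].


[H+] = 10^(-pH)
[H+] = 10^(-1.92)
[H+] = 0.012 M

0.012 M


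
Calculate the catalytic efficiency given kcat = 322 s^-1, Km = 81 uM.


Catalytic efficiency = kcat / Km
= 322 / 81
= 3.9753 uM^-1*s^-1

3.9753 uM^-1*s^-1


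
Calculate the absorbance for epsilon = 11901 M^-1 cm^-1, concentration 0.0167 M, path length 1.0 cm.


A = epsilon * c * l
A = 11901 * 0.0167 * 1.0
A = 198.7467

198.7467


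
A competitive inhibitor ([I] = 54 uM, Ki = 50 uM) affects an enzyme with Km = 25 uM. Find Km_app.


Km_app = Km * (1 + [I]/Ki)
Km_app = 25 * (1 + 54/50)
Km_app = 52.0 uM

52.0 uM


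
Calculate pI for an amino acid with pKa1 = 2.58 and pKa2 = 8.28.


pI = (pKa1 + pKa2) / 2
pI = (2.58 + 8.28) / 2
pI = 5.43

5.43


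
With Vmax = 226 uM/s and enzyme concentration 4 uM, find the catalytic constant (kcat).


kcat = Vmax / [E]t
kcat = 226 / 4
kcat = 56.5 s^-1

56.5 s^-1


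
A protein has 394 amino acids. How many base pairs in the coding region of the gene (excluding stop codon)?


Each amino acid = 1 codon = 3 bp
bp = 394 * 3 = 1182 bp

1182 bp


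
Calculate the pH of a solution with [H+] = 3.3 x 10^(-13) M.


pH = -log10([H+])
pH = -log10(3.3 x 10^(-13))
pH = 12.4815

12.4815


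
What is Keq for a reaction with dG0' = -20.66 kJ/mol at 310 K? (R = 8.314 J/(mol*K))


Keq = exp(-dG0 * 1000 / (R * T))
Keq = exp(-(-20.66) * 1000 / (8.314 * 310))
Keq = 3029.0869

3029.0869


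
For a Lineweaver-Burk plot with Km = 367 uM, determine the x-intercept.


x-intercept = -1/Km
= -1/367
= -0.0027 1/uM

-0.0027 1/uM


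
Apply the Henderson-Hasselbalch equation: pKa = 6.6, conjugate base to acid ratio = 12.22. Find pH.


pH = pKa + log10([A-]/[HA])
pH = 6.6 + log10(12.22)
pH = 7.6871

7.6871


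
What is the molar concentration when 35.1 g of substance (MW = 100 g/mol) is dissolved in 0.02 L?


C = (mass / MW) / volume
C = (35.1 / 100) / 0.02
C = 17.55 M

17.55 M


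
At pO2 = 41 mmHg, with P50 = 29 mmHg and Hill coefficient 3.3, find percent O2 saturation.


Y = pO2^n / (P50^n + pO2^n)
Y = 41^3.3 / (29^3.3 + 41^3.3)
Y = 75.82%

75.82%


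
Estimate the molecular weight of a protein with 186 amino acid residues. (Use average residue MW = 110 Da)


MW = n_residues * 110 Da
MW = 186 * 110
MW = 20460 Da

20460 Da


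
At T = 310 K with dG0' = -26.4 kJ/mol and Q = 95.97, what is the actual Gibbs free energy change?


dG = dG0' + RT * ln(Q) / 1000
dG = -26.4 + 8.314 * 310 * ln(95.97) / 1000
dG = -14.6369 kJ/mol

-14.6369 kJ/mol


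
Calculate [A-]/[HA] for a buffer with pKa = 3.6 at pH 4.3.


[A-]/[HA] = 10^(pH - pKa)
= 10^(4.3 - 3.6)
= 5.0119

5.0119


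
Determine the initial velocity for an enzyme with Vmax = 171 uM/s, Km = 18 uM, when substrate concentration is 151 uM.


v = Vmax * [S] / (Km + [S])
v = 171 * 151 / (18 + 151)
v = 152.787 uM/s

152.787 uM/s


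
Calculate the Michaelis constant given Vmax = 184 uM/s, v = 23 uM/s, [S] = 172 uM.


Km = [S] * (Vmax - v) / v
Km = 172 * (184 - 23) / 23
Km = 1204.0 uM

1204.0 uM


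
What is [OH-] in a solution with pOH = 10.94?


[OH-] = 10^(-pOH)
[OH-] = 10^(-10.94)
[OH-] = 1.148e-11 M

1.148e-11 M


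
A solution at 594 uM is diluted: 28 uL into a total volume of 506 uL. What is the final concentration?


C2 = C1 * V1 / V2
C2 = 594 * 28 / 506
C2 = 32.8696 uM

32.8696 uM


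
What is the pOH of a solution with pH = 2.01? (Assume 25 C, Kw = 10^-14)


pOH = 14 - pH
pOH = 14 - 2.01
pOH = 11.99

11.99


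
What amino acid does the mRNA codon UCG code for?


Standard genetic code lookup.
Codon UCG -> Ser

Ser


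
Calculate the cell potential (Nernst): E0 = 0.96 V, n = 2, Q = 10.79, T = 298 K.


E = E0 - (RT/nF) * ln(Q)
E = 0.96 - (8.314 * 298 / (2 * 96485)) * ln(10.79)
E = 0.9295 V

0.9295 V


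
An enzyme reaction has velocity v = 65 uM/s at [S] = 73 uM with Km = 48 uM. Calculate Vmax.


Vmax = v * (Km + [S]) / [S]
Vmax = 65 * (48 + 73) / 73
Vmax = 107.7397 uM/s

107.7397 uM/s


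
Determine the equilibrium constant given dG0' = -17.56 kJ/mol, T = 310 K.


Keq = exp(-dG0 * 1000 / (R * T))
Keq = exp(-(-17.56) * 1000 / (8.314 * 310))
Keq = 909.8011

909.8011


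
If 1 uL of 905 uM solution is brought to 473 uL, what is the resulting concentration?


C2 = C1 * V1 / V2
C2 = 905 * 1 / 473
C2 = 1.9133 uM

1.9133 uM


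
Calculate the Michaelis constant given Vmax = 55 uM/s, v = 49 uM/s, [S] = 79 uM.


Km = [S] * (Vmax - v) / v
Km = 79 * (55 - 49) / 49
Km = 9.6735 uM

9.6735 uM


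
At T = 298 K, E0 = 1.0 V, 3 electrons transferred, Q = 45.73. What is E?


E = E0 - (RT/nF) * ln(Q)
E = 1.0 - (8.314 * 298 / (3 * 96485)) * ln(45.73)
E = 0.9673 V

0.9673 V


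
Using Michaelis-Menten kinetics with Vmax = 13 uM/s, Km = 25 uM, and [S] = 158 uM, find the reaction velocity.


v = Vmax * [S] / (Km + [S])
v = 13 * 158 / (25 + 158)
v = 11.224 uM/s

11.224 uM/s


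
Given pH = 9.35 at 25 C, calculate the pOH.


pOH = 14 - pH
pOH = 14 - 9.35
pOH = 4.65

4.65


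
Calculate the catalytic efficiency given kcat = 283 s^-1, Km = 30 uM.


Catalytic efficiency = kcat / Km
= 283 / 30
= 9.4333 uM^-1*s^-1

9.4333 uM^-1*s^-1


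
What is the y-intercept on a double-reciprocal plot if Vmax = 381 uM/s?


y-intercept = 1/Vmax
= 1/381
= 0.0026 s/uM

0.0026 s/uM


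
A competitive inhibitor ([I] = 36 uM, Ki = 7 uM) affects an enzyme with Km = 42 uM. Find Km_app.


Km_app = Km * (1 + [I]/Ki)
Km_app = 42 * (1 + 36/7)
Km_app = 258.0 uM

258.0 uM


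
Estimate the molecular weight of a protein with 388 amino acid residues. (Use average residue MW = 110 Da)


MW = n_residues * 110 Da
MW = 388 * 110
MW = 42680 Da

42680 Da


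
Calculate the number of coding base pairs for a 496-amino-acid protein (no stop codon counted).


Each amino acid = 1 codon = 3 bp
bp = 496 * 3 = 1488 bp

1488 bp


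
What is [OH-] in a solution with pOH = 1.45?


[OH-] = 10^(-pOH)
[OH-] = 10^(-1.45)
[OH-] = 0.0355 M

0.0355 M


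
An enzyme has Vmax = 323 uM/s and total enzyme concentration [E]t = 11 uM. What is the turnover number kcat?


kcat = Vmax / [E]t
kcat = 323 / 11
kcat = 29.3636 s^-1

29.3636 s^-1


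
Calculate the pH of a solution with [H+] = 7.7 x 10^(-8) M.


pH = -log10([H+])
pH = -log10(7.7 x 10^(-8))
pH = 7.1135

7.1135


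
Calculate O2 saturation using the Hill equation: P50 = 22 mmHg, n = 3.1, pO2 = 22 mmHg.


Y = pO2^n / (P50^n + pO2^n)
Y = 22^3.1 / (22^3.1 + 22^3.1)
Y = 50.0%

50.0%


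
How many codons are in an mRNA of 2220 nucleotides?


codons = nucleotides / 3
codons = 2220 / 3 = 740

740


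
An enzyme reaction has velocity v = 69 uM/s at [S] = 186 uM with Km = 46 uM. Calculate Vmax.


Vmax = v * (Km + [S]) / [S]
Vmax = 69 * (46 + 186) / 186
Vmax = 86.0645 uM/s

86.0645 uM/s


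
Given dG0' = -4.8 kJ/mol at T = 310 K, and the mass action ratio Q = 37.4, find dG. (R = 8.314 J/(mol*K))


dG = dG0' + RT * ln(Q) / 1000
dG = -4.8 + 8.314 * 310 * ln(37.4) / 1000
dG = 4.5343 kJ/mol

4.5343 kJ/mol


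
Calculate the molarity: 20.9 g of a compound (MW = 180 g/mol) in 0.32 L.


C = (mass / MW) / volume
C = (20.9 / 180) / 0.32
C = 0.3628 M

0.3628 M


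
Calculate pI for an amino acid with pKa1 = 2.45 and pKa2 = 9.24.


pI = (pKa1 + pKa2) / 2
pI = (2.45 + 9.24) / 2
pI = 5.845

5.845


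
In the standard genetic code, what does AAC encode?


Standard genetic code lookup.
Codon AAC -> Asn

Asn


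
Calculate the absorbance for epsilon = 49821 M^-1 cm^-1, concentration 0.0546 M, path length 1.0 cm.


A = epsilon * c * l
A = 49821 * 0.0546 * 1.0
A = 2720.2266

2720.2266


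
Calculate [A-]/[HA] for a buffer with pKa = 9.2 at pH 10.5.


[A-]/[HA] = 10^(pH - pKa)
= 10^(10.5 - 9.2)
= 19.9526

19.9526


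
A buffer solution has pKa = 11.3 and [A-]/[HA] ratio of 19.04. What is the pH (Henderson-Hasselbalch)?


pH = pKa + log10([A-]/[HA])
pH = 11.3 + log10(19.04)
pH = 12.5797

12.5797


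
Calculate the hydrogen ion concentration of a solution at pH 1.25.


[H+] = 10^(-pH)
[H+] = 10^(-1.25)
[H+] = 0.0562 M

0.0562 M


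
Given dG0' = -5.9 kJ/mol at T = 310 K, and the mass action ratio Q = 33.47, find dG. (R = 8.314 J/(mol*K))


dG = dG0' + RT * ln(Q) / 1000
dG = -5.9 + 8.314 * 310 * ln(33.47) / 1000
dG = 3.1481 kJ/mol

3.1481 kJ/mol


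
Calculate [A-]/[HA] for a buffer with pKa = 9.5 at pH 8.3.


[A-]/[HA] = 10^(pH - pKa)
= 10^(8.3 - 9.5)
= 0.0631

0.0631


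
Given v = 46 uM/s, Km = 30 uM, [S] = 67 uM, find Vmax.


Vmax = v * (Km + [S]) / [S]
Vmax = 46 * (30 + 67) / 67
Vmax = 66.597 uM/s

66.597 uM/s


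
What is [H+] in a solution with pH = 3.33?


[H+] = 10^(-pH)
[H+] = 10^(-3.33)
[H+] = 4.677e-04 M

4.677e-04 M


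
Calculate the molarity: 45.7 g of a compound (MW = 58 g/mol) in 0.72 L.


C = (mass / MW) / volume
C = (45.7 / 58) / 0.72
C = 1.0943 M

1.0943 M


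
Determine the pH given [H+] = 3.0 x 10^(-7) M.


pH = -log10([H+])
pH = -log10(3.0 x 10^(-7))
pH = 6.5229

6.5229


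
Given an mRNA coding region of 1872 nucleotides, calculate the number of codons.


codons = nucleotides / 3
codons = 1872 / 3 = 624

624


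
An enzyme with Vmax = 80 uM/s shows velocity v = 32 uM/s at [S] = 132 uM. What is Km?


Km = [S] * (Vmax - v) / v
Km = 132 * (80 - 32) / 32
Km = 198.0 uM

198.0 uM


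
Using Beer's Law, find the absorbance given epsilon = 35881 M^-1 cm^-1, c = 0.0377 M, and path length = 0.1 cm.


A = epsilon * c * l
A = 35881 * 0.0377 * 0.1
A = 135.2714

135.2714


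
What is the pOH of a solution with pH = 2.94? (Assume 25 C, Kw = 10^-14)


pOH = 14 - pH
pOH = 14 - 2.94
pOH = 11.06

11.06


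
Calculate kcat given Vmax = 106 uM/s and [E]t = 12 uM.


kcat = Vmax / [E]t
kcat = 106 / 12
kcat = 8.8333 s^-1

8.8333 s^-1


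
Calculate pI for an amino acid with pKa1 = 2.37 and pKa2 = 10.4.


pI = (pKa1 + pKa2) / 2
pI = (2.37 + 10.4) / 2
pI = 6.385

6.385


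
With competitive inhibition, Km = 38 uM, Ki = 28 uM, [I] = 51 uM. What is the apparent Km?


Km_app = Km * (1 + [I]/Ki)
Km_app = 38 * (1 + 51/28)
Km_app = 107.2143 uM

107.2143 uM


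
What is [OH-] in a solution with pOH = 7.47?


[OH-] = 10^(-pOH)
[OH-] = 10^(-7.47)
[OH-] = 3.388e-08 M

3.388e-08 M


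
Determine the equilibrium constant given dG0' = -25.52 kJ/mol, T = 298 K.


Keq = exp(-dG0 * 1000 / (R * T))
Keq = exp(-(-25.52) * 1000 / (8.314 * 298))
Keq = 29744.7228

29744.7228


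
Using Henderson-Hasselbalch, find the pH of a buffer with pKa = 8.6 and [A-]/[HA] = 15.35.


pH = pKa + log10([A-]/[HA])
pH = 8.6 + log10(15.35)
pH = 9.7861

9.7861


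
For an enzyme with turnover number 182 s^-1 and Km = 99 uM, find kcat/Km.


Catalytic efficiency = kcat / Km
= 182 / 99
= 1.8384 uM^-1*s^-1

1.8384 uM^-1*s^-1


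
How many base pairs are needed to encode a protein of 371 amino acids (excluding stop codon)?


Each amino acid = 1 codon = 3 bp
bp = 371 * 3 = 1113 bp

1113 bp


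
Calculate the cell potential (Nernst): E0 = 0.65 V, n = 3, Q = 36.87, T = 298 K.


E = E0 - (RT/nF) * ln(Q)
E = 0.65 - (8.314 * 298 / (3 * 96485)) * ln(36.87)
E = 0.6191 V

0.6191 V


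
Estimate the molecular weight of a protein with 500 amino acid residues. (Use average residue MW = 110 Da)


MW = n_residues * 110 Da
MW = 500 * 110
MW = 55000 Da

55000 Da


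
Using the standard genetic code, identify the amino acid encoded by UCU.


Standard genetic code lookup.
Codon UCU -> Ser

Ser


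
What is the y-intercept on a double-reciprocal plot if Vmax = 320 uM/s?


y-intercept = 1/Vmax
= 1/320
= 0.0031 s/uM

0.0031 s/uM


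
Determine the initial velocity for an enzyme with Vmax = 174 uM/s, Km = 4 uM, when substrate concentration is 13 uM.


v = Vmax * [S] / (Km + [S])
v = 174 * 13 / (4 + 13)
v = 133.0588 uM/s

133.0588 uM/s


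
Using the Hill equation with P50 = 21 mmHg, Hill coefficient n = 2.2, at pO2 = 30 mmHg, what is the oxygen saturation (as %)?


Y = pO2^n / (P50^n + pO2^n)
Y = 30^2.2 / (21^2.2 + 30^2.2)
Y = 68.67%

68.67%


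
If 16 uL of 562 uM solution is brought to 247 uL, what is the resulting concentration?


C2 = C1 * V1 / V2
C2 = 562 * 16 / 247
C2 = 36.4049 uM

36.4049 uM


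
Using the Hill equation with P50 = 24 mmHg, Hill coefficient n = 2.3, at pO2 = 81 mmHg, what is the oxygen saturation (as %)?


Y = pO2^n / (P50^n + pO2^n)
Y = 81^2.3 / (24^2.3 + 81^2.3)
Y = 94.26%

94.26%


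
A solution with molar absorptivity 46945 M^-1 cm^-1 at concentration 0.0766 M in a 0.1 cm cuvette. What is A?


A = epsilon * c * l
A = 46945 * 0.0766 * 0.1
A = 359.5987

359.5987


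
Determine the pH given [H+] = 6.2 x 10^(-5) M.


pH = -log10([H+])
pH = -log10(6.2 x 10^(-5))
pH = 4.2076

4.2076


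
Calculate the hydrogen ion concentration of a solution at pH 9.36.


[H+] = 10^(-pH)
[H+] = 10^(-9.36)
[H+] = 4.365e-10 M

4.365e-10 M


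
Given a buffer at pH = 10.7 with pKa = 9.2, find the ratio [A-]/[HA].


[A-]/[HA] = 10^(pH - pKa)
= 10^(10.7 - 9.2)
= 31.6228

31.6228


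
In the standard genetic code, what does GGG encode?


Standard genetic code lookup.
Codon GGG -> Gly

Gly


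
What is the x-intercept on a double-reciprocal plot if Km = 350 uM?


x-intercept = -1/Km
= -1/350
= -0.0029 1/uM

-0.0029 1/uM


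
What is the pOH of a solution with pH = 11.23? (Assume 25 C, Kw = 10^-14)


pOH = 14 - pH
pOH = 14 - 11.23
pOH = 2.77

2.77


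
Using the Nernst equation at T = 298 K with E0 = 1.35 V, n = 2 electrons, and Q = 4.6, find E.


E = E0 - (RT/nF) * ln(Q)
E = 1.35 - (8.314 * 298 / (2 * 96485)) * ln(4.6)
E = 1.3304 V

1.3304 V


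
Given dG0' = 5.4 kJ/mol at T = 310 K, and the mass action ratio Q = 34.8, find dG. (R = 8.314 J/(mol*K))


dG = dG0' + RT * ln(Q) / 1000
dG = 5.4 + 8.314 * 310 * ln(34.8) / 1000
dG = 14.5486 kJ/mol

14.5486 kJ/mol


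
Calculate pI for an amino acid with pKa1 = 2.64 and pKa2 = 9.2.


pI = (pKa1 + pKa2) / 2
pI = (2.64 + 9.2) / 2
pI = 5.92

5.92


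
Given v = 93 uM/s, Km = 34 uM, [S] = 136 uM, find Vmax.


Vmax = v * (Km + [S]) / [S]
Vmax = 93 * (34 + 136) / 136
Vmax = 116.25 uM/s

116.25 uM/s


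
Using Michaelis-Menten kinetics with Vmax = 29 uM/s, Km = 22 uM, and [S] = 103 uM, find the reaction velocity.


v = Vmax * [S] / (Km + [S])
v = 29 * 103 / (22 + 103)
v = 23.896 uM/s

23.896 uM/s


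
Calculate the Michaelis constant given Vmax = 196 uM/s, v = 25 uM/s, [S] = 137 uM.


Km = [S] * (Vmax - v) / v
Km = 137 * (196 - 25) / 25
Km = 937.08 uM

937.08 uM


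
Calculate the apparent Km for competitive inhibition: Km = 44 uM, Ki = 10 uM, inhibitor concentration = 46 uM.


Km_app = Km * (1 + [I]/Ki)
Km_app = 44 * (1 + 46/10)
Km_app = 246.4 uM

246.4 uM


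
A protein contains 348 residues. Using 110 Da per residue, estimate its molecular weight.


MW = n_residues * 110 Da
MW = 348 * 110
MW = 38280 Da

38280 Da


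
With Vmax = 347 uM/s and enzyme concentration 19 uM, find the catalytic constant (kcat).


kcat = Vmax / [E]t
kcat = 347 / 19
kcat = 18.2632 s^-1

18.2632 s^-1


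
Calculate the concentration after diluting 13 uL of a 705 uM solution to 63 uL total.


C2 = C1 * V1 / V2
C2 = 705 * 13 / 63
C2 = 145.4762 uM

145.4762 uM


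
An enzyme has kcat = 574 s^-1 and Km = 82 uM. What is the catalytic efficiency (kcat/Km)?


Catalytic efficiency = kcat / Km
= 574 / 82
= 7.0 uM^-1*s^-1

7.0 uM^-1*s^-1


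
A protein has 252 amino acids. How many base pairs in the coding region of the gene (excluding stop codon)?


Each amino acid = 1 codon = 3 bp
bp = 252 * 3 = 756 bp

756 bp


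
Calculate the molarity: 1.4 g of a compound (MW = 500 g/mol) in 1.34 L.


C = (mass / MW) / volume
C = (1.4 / 500) / 1.34
C = 0.0021 M

0.0021 M


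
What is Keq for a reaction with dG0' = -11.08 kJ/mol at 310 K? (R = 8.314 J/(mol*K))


Keq = exp(-dG0 * 1000 / (R * T))
Keq = exp(-(-11.08) * 1000 / (8.314 * 310))
Keq = 73.6266

73.6266


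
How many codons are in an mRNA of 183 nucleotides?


codons = nucleotides / 3
codons = 183 / 3 = 61

61


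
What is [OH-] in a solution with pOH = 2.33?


[OH-] = 10^(-pOH)
[OH-] = 10^(-2.33)
[OH-] = 0.0047 M

0.0047 M


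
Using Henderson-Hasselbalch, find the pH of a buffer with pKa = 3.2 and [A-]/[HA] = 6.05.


pH = pKa + log10([A-]/[HA])
pH = 3.2 + log10(6.05)
pH = 3.9818

3.9818


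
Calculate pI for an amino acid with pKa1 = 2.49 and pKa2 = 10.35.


pI = (pKa1 + pKa2) / 2
pI = (2.49 + 10.35) / 2
pI = 6.42

6.42


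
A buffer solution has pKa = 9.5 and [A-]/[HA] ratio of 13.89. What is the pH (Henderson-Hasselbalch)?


pH = pKa + log10([A-]/[HA])
pH = 9.5 + log10(13.89)
pH = 10.6427

10.6427


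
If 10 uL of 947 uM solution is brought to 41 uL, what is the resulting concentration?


C2 = C1 * V1 / V2
C2 = 947 * 10 / 41
C2 = 230.9756 uM

230.9756 uM


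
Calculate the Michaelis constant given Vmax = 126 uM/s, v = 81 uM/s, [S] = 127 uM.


Km = [S] * (Vmax - v) / v
Km = 127 * (126 - 81) / 81
Km = 70.5556 uM

70.5556 uM


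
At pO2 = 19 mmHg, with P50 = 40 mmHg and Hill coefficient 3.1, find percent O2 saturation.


Y = pO2^n / (P50^n + pO2^n)
Y = 19^3.1 / (40^3.1 + 19^3.1)
Y = 9.05%

9.05%


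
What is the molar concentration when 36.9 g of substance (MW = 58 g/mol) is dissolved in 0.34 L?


C = (mass / MW) / volume
C = (36.9 / 58) / 0.34
C = 1.8712 M

1.8712 M


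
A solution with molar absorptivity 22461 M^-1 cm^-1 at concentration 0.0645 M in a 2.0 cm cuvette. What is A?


A = epsilon * c * l
A = 22461 * 0.0645 * 2.0
A = 2897.469

2897.469


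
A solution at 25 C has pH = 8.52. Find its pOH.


pOH = 14 - pH
pOH = 14 - 8.52
pOH = 5.48

5.48


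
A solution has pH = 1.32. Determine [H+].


[H+] = 10^(-pH)
[H+] = 10^(-1.32)
[H+] = 0.0479 M

0.0479 M


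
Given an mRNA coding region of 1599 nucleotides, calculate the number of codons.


codons = nucleotides / 3
codons = 1599 / 3 = 533

533


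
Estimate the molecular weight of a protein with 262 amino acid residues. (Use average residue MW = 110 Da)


MW = n_residues * 110 Da
MW = 262 * 110
MW = 28820 Da

28820 Da


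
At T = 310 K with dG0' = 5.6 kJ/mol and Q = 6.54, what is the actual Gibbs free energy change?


dG = dG0' + RT * ln(Q) / 1000
dG = 5.6 + 8.314 * 310 * ln(6.54) / 1000
dG = 10.4401 kJ/mol

10.4401 kJ/mol


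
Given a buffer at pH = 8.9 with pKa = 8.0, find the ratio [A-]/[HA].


[A-]/[HA] = 10^(pH - pKa)
= 10^(8.9 - 8.0)
= 7.9433

7.9433


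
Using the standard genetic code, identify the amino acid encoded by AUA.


Standard genetic code lookup.
Codon AUA -> Ile

Ile


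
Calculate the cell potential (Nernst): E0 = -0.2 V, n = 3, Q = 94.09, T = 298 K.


E = E0 - (RT/nF) * ln(Q)
E = -0.2 - (8.314 * 298 / (3 * 96485)) * ln(94.09)
E = -0.2389 V

-0.2389 V


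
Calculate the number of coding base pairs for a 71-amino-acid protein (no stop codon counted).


Each amino acid = 1 codon = 3 bp
bp = 71 * 3 = 213 bp

213 bp


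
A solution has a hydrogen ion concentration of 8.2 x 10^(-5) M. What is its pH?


pH = -log10([H+])
pH = -log10(8.2 x 10^(-5))
pH = 4.0862

4.0862


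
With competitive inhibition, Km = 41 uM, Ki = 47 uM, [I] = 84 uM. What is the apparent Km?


Km_app = Km * (1 + [I]/Ki)
Km_app = 41 * (1 + 84/47)
Km_app = 114.2766 uM

114.2766 uM


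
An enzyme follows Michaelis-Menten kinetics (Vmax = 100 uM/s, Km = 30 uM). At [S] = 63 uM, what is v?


v = Vmax * [S] / (Km + [S])
v = 100 * 63 / (30 + 63)
v = 67.7419 uM/s

67.7419 uM/s


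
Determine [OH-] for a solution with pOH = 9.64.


[OH-] = 10^(-pOH)
[OH-] = 10^(-9.64)
[OH-] = 2.291e-10 M

2.291e-10 M


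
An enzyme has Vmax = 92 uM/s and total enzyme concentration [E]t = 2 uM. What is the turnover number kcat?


kcat = Vmax / [E]t
kcat = 92 / 2
kcat = 46.0 s^-1

46.0 s^-1


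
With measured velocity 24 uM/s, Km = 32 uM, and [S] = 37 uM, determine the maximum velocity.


Vmax = v * (Km + [S]) / [S]
Vmax = 24 * (32 + 37) / 37
Vmax = 44.7568 uM/s

44.7568 uM/s


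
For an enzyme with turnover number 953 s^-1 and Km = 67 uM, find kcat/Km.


Catalytic efficiency = kcat / Km
= 953 / 67
= 14.2239 uM^-1*s^-1

14.2239 uM^-1*s^-1


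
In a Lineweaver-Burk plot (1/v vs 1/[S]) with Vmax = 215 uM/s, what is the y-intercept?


y-intercept = 1/Vmax
= 1/215
= 0.0047 s/uM

0.0047 s/uM


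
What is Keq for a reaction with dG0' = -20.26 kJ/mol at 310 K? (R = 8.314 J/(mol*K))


Keq = exp(-dG0 * 1000 / (R * T))
Keq = exp(-(-20.26) * 1000 / (8.314 * 310))
Keq = 2593.6404

2593.6404


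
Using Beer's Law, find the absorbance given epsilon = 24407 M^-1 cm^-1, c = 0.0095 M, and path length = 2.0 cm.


A = epsilon * c * l
A = 24407 * 0.0095 * 2.0
A = 463.733

463.733


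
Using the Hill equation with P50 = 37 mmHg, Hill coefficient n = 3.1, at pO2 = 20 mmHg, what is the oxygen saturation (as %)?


Y = pO2^n / (P50^n + pO2^n)
Y = 20^3.1 / (37^3.1 + 20^3.1)
Y = 12.93%

12.93%


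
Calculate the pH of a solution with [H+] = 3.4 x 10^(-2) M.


pH = -log10([H+])
pH = -log10(3.4 x 10^(-2))
pH = 1.4685

1.4685


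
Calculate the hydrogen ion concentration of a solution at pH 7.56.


[H+] = 10^(-pH)
[H+] = 10^(-7.56)
[H+] = 2.754e-08 M

2.754e-08 M


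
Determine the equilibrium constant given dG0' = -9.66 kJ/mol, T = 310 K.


Keq = exp(-dG0 * 1000 / (R * T))
Keq = exp(-(-9.66) * 1000 / (8.314 * 310))
Keq = 42.4383

42.4383


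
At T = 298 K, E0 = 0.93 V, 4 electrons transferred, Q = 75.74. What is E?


E = E0 - (RT/nF) * ln(Q)
E = 0.93 - (8.314 * 298 / (4 * 96485)) * ln(75.74)
E = 0.9022 V

0.9022 V


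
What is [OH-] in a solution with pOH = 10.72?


[OH-] = 10^(-pOH)
[OH-] = 10^(-10.72)
[OH-] = 1.905e-11 M

1.905e-11 M


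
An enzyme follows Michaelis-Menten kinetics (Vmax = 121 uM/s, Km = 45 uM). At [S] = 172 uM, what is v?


v = Vmax * [S] / (Km + [S])
v = 121 * 172 / (45 + 172)
v = 95.9078 uM/s

95.9078 uM/s


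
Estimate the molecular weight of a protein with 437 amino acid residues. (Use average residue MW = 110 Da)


MW = n_residues * 110 Da
MW = 437 * 110
MW = 48070 Da

48070 Da


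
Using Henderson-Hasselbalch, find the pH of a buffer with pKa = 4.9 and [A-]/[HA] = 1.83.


pH = pKa + log10([A-]/[HA])
pH = 4.9 + log10(1.83)
pH = 5.1625

5.1625


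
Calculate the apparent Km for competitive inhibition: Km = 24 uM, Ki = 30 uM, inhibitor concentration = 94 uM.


Km_app = Km * (1 + [I]/Ki)
Km_app = 24 * (1 + 94/30)
Km_app = 99.2 uM

99.2 uM


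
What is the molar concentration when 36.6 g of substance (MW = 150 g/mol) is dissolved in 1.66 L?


C = (mass / MW) / volume
C = (36.6 / 150) / 1.66
C = 0.147 M

0.147 M


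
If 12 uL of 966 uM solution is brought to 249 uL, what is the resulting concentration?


C2 = C1 * V1 / V2
C2 = 966 * 12 / 249
C2 = 46.5542 uM

46.5542 uM


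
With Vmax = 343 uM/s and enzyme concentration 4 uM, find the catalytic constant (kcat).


kcat = Vmax / [E]t
kcat = 343 / 4
kcat = 85.75 s^-1

85.75 s^-1


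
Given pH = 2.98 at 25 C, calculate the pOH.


pOH = 14 - pH
pOH = 14 - 2.98
pOH = 11.02

11.02


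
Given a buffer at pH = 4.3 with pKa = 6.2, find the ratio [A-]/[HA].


[A-]/[HA] = 10^(pH - pKa)
= 10^(4.3 - 6.2)
= 0.0126

0.0126


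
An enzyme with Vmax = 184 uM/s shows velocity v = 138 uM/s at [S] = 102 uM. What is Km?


Km = [S] * (Vmax - v) / v
Km = 102 * (184 - 138) / 138
Km = 34.0 uM

34.0 uM


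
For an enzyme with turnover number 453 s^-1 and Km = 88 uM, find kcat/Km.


Catalytic efficiency = kcat / Km
= 453 / 88
= 5.1477 uM^-1*s^-1

5.1477 uM^-1*s^-1


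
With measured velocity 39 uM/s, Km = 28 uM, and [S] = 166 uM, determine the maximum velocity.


Vmax = v * (Km + [S]) / [S]
Vmax = 39 * (28 + 166) / 166
Vmax = 45.5783 uM/s

45.5783 uM/s


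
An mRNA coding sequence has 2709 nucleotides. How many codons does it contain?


codons = nucleotides / 3
codons = 2709 / 3 = 903

903


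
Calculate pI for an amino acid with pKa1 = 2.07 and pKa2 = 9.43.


pI = (pKa1 + pKa2) / 2
pI = (2.07 + 9.43) / 2
pI = 5.75

5.75


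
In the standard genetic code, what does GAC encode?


Standard genetic code lookup.
Codon GAC -> Asp

Asp


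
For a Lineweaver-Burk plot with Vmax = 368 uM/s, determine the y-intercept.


y-intercept = 1/Vmax
= 1/368
= 0.0027 s/uM

0.0027 s/uM


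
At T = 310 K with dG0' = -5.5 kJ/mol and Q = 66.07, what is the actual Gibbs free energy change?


dG = dG0' + RT * ln(Q) / 1000
dG = -5.5 + 8.314 * 310 * ln(66.07) / 1000
dG = 5.3009 kJ/mol

5.3009 kJ/mol


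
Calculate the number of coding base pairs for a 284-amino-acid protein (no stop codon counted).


Each amino acid = 1 codon = 3 bp
bp = 284 * 3 = 852 bp

852 bp


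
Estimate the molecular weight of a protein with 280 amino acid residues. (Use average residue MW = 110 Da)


MW = n_residues * 110 Da
MW = 280 * 110
MW = 30800 Da

30800 Da


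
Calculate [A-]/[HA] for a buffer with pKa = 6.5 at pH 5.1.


[A-]/[HA] = 10^(pH - pKa)
= 10^(5.1 - 6.5)
= 0.0398

0.0398


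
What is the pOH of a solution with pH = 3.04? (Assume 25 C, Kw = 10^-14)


pOH = 14 - pH
pOH = 14 - 3.04
pOH = 10.96

10.96


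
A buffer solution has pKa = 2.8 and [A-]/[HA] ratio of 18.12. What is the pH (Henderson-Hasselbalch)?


pH = pKa + log10([A-]/[HA])
pH = 2.8 + log10(18.12)
pH = 4.0582

4.0582


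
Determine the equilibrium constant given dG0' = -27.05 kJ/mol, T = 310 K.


Keq = exp(-dG0 * 1000 / (R * T))
Keq = exp(-(-27.05) * 1000 / (8.314 * 310))
Keq = 36145.8303

36145.8303


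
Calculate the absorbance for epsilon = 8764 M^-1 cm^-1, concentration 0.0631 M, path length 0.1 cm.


A = epsilon * c * l
A = 8764 * 0.0631 * 0.1
A = 55.3008

55.3008


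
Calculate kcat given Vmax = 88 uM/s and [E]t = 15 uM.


kcat = Vmax / [E]t
kcat = 88 / 15
kcat = 5.8667 s^-1

5.8667 s^-1


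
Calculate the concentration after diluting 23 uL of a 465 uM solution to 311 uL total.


C2 = C1 * V1 / V2
C2 = 465 * 23 / 311
C2 = 34.3891 uM

34.3891 uM


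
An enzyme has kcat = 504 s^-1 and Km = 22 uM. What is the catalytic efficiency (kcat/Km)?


Catalytic efficiency = kcat / Km
= 504 / 22
= 22.9091 uM^-1*s^-1

22.9091 uM^-1*s^-1


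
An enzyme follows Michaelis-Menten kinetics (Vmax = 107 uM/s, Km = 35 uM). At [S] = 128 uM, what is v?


v = Vmax * [S] / (Km + [S])
v = 107 * 128 / (35 + 128)
v = 84.0245 uM/s

84.0245 uM/s


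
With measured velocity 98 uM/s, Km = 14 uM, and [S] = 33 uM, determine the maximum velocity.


Vmax = v * (Km + [S]) / [S]
Vmax = 98 * (14 + 33) / 33
Vmax = 139.5758 uM/s

139.5758 uM/s


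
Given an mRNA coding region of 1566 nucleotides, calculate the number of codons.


codons = nucleotides / 3
codons = 1566 / 3 = 522

522


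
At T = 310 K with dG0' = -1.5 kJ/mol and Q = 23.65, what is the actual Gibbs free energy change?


dG = dG0' + RT * ln(Q) / 1000
dG = -1.5 + 8.314 * 310 * ln(23.65) / 1000
dG = 6.6531 kJ/mol

6.6531 kJ/mol


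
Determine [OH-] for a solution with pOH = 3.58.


[OH-] = 10^(-pOH)
[OH-] = 10^(-3.58)
[OH-] = 2.630e-04 M

2.630e-04 M


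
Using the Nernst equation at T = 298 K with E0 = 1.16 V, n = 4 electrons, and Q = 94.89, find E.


E = E0 - (RT/nF) * ln(Q)
E = 1.16 - (8.314 * 298 / (4 * 96485)) * ln(94.89)
E = 1.1308 V

1.1308 V


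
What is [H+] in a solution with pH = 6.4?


[H+] = 10^(-pH)
[H+] = 10^(-6.4)
[H+] = 3.981e-07 M

3.981e-07 M


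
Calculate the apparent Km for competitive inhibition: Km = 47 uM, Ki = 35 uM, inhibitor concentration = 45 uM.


Km_app = Km * (1 + [I]/Ki)
Km_app = 47 * (1 + 45/35)
Km_app = 107.4286 uM

107.4286 uM


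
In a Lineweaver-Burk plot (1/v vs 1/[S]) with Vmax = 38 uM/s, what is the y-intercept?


y-intercept = 1/Vmax
= 1/38
= 0.0263 s/uM

0.0263 s/uM


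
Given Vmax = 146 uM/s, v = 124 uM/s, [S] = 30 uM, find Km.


Km = [S] * (Vmax - v) / v
Km = 30 * (146 - 124) / 124
Km = 5.3226 uM

5.3226 uM


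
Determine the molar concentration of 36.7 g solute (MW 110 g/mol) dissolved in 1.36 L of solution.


C = (mass / MW) / volume
C = (36.7 / 110) / 1.36
C = 0.2453 M

0.2453 M


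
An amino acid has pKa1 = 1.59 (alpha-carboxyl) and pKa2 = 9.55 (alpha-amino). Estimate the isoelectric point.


pI = (pKa1 + pKa2) / 2
pI = (1.59 + 9.55) / 2
pI = 5.57

5.57


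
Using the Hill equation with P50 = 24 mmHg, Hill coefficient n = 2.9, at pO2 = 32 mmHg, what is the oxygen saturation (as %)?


Y = pO2^n / (P50^n + pO2^n)
Y = 32^2.9 / (24^2.9 + 32^2.9)
Y = 69.73%

69.73%


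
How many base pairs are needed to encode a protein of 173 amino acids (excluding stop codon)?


Each amino acid = 1 codon = 3 bp
bp = 173 * 3 = 519 bp

519 bp


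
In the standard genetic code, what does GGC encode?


Standard genetic code lookup.
Codon GGC -> Gly

Gly


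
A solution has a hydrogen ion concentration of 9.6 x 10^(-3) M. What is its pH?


pH = -log10([H+])
pH = -log10(9.6 x 10^(-3))
pH = 2.0177

2.0177


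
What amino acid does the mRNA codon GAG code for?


Standard genetic code lookup.
Codon GAG -> Glu

Glu


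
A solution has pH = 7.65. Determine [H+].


[H+] = 10^(-pH)
[H+] = 10^(-7.65)
[H+] = 2.239e-08 M

2.239e-08 M


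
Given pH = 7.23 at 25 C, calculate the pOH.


pOH = 14 - pH
pOH = 14 - 7.23
pOH = 6.77

6.77


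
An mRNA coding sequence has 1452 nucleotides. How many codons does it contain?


codons = nucleotides / 3
codons = 1452 / 3 = 484

484


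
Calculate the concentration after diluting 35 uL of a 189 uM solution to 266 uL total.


C2 = C1 * V1 / V2
C2 = 189 * 35 / 266
C2 = 24.8684 uM

24.8684 uM


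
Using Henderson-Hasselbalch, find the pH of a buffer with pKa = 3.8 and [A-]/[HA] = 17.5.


pH = pKa + log10([A-]/[HA])
pH = 3.8 + log10(17.5)
pH = 5.043

5.043


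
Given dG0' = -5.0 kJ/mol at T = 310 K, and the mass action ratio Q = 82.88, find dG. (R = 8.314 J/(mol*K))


dG = dG0' + RT * ln(Q) / 1000
dG = -5.0 + 8.314 * 310 * ln(82.88) / 1000
dG = 6.3851 kJ/mol

6.3851 kJ/mol


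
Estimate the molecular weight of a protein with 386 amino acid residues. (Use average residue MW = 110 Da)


MW = n_residues * 110 Da
MW = 386 * 110
MW = 42460 Da

42460 Da


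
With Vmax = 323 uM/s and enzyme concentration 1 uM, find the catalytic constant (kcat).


kcat = Vmax / [E]t
kcat = 323 / 1
kcat = 323.0 s^-1

323.0 s^-1


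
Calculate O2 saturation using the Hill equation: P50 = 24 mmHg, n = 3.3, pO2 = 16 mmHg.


Y = pO2^n / (P50^n + pO2^n)
Y = 16^3.3 / (24^3.3 + 16^3.3)
Y = 20.78%

20.78%


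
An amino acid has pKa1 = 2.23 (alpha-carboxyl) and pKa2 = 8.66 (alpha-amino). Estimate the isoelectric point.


pI = (pKa1 + pKa2) / 2
pI = (2.23 + 8.66) / 2
pI = 5.445

5.445


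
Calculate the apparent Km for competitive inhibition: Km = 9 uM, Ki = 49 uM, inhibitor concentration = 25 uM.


Km_app = Km * (1 + [I]/Ki)
Km_app = 9 * (1 + 25/49)
Km_app = 13.5918 uM

13.5918 uM


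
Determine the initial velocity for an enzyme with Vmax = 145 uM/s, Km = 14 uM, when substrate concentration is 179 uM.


v = Vmax * [S] / (Km + [S])
v = 145 * 179 / (14 + 179)
v = 134.4819 uM/s

134.4819 uM/s


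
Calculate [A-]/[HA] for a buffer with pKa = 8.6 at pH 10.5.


[A-]/[HA] = 10^(pH - pKa)
= 10^(10.5 - 8.6)
= 79.4328

79.4328


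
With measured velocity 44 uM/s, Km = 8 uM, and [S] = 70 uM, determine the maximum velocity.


Vmax = v * (Km + [S]) / [S]
Vmax = 44 * (8 + 70) / 70
Vmax = 49.0286 uM/s

49.0286 uM/s


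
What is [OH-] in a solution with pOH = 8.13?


[OH-] = 10^(-pOH)
[OH-] = 10^(-8.13)
[OH-] = 7.413e-09 M

7.413e-09 M


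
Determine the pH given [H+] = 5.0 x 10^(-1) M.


pH = -log10([H+])
pH = -log10(5.0 x 10^(-1))
pH = 0.301

0.301


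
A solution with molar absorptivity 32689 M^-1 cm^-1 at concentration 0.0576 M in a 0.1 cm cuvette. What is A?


A = epsilon * c * l
A = 32689 * 0.0576 * 0.1
A = 188.2886

188.2886


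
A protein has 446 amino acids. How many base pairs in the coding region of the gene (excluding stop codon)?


Each amino acid = 1 codon = 3 bp
bp = 446 * 3 = 1338 bp

1338 bp


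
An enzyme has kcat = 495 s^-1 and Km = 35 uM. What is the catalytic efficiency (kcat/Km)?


Catalytic efficiency = kcat / Km
= 495 / 35
= 14.1429 uM^-1*s^-1

14.1429 uM^-1*s^-1


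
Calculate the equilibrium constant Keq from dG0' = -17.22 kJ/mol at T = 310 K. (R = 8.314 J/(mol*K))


Keq = exp(-dG0 * 1000 / (R * T))
Keq = exp(-(-17.22) * 1000 / (8.314 * 310))
Keq = 797.3606

797.3606


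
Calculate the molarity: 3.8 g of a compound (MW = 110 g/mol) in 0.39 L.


C = (mass / MW) / volume
C = (3.8 / 110) / 0.39
C = 0.0886 M

0.0886 M


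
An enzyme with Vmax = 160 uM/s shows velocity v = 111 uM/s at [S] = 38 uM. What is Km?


Km = [S] * (Vmax - v) / v
Km = 38 * (160 - 111) / 111
Km = 16.7748 uM

16.7748 uM


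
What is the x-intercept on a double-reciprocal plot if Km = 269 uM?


x-intercept = -1/Km
= -1/269
= -0.0037 1/uM

-0.0037 1/uM


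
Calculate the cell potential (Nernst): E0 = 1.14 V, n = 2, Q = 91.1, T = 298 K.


E = E0 - (RT/nF) * ln(Q)
E = 1.14 - (8.314 * 298 / (2 * 96485)) * ln(91.1)
E = 1.0821 V

1.0821 V


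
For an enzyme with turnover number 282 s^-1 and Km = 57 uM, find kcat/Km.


Catalytic efficiency = kcat / Km
= 282 / 57
= 4.9474 uM^-1*s^-1

4.9474 uM^-1*s^-1


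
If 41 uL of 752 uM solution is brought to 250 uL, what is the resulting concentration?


C2 = C1 * V1 / V2
C2 = 752 * 41 / 250
C2 = 123.328 uM

123.328 uM


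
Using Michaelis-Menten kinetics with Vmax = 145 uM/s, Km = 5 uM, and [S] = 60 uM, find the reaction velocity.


v = Vmax * [S] / (Km + [S])
v = 145 * 60 / (5 + 60)
v = 133.8462 uM/s

133.8462 uM/s


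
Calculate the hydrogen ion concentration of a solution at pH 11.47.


[H+] = 10^(-pH)
[H+] = 10^(-11.47)
[H+] = 3.388e-12 M

3.388e-12 M
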